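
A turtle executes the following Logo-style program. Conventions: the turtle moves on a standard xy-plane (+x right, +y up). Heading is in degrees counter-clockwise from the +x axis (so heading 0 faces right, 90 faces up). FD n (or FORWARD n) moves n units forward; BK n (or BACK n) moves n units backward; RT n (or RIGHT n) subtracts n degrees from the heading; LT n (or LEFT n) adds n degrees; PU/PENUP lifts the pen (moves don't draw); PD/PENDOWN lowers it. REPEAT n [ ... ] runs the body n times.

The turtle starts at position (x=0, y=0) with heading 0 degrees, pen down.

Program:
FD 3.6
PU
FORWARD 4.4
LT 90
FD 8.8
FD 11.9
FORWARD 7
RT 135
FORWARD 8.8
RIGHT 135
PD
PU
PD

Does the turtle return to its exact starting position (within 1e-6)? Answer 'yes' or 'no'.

Executing turtle program step by step:
Start: pos=(0,0), heading=0, pen down
FD 3.6: (0,0) -> (3.6,0) [heading=0, draw]
PU: pen up
FD 4.4: (3.6,0) -> (8,0) [heading=0, move]
LT 90: heading 0 -> 90
FD 8.8: (8,0) -> (8,8.8) [heading=90, move]
FD 11.9: (8,8.8) -> (8,20.7) [heading=90, move]
FD 7: (8,20.7) -> (8,27.7) [heading=90, move]
RT 135: heading 90 -> 315
FD 8.8: (8,27.7) -> (14.223,21.477) [heading=315, move]
RT 135: heading 315 -> 180
PD: pen down
PU: pen up
PD: pen down
Final: pos=(14.223,21.477), heading=180, 1 segment(s) drawn

Start position: (0, 0)
Final position: (14.223, 21.477)
Distance = 25.76; >= 1e-6 -> NOT closed

Answer: no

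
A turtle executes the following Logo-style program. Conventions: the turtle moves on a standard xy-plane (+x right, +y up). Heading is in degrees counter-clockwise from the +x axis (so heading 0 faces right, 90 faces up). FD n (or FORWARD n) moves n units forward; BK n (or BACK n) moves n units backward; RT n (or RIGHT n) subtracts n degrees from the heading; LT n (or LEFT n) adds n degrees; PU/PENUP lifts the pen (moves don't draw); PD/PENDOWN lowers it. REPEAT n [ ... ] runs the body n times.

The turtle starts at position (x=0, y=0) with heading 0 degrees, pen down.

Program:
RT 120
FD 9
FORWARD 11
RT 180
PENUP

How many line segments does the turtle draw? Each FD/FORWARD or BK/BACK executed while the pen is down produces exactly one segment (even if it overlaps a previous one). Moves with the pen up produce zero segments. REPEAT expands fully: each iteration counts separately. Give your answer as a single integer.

Answer: 2

Derivation:
Executing turtle program step by step:
Start: pos=(0,0), heading=0, pen down
RT 120: heading 0 -> 240
FD 9: (0,0) -> (-4.5,-7.794) [heading=240, draw]
FD 11: (-4.5,-7.794) -> (-10,-17.321) [heading=240, draw]
RT 180: heading 240 -> 60
PU: pen up
Final: pos=(-10,-17.321), heading=60, 2 segment(s) drawn
Segments drawn: 2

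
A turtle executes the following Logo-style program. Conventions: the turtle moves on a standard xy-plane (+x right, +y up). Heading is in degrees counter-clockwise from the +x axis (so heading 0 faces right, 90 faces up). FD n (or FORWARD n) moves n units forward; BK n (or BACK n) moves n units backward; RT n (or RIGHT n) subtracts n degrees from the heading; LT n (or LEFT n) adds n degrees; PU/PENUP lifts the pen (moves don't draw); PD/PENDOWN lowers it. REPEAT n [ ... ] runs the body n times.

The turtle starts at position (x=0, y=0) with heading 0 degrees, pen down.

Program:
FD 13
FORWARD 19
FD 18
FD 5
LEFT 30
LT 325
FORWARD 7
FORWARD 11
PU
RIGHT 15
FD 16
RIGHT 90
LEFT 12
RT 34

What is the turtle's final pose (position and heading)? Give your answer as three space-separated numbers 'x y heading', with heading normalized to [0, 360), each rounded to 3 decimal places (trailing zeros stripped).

Answer: 87.967 -7.041 228

Derivation:
Executing turtle program step by step:
Start: pos=(0,0), heading=0, pen down
FD 13: (0,0) -> (13,0) [heading=0, draw]
FD 19: (13,0) -> (32,0) [heading=0, draw]
FD 18: (32,0) -> (50,0) [heading=0, draw]
FD 5: (50,0) -> (55,0) [heading=0, draw]
LT 30: heading 0 -> 30
LT 325: heading 30 -> 355
FD 7: (55,0) -> (61.973,-0.61) [heading=355, draw]
FD 11: (61.973,-0.61) -> (72.932,-1.569) [heading=355, draw]
PU: pen up
RT 15: heading 355 -> 340
FD 16: (72.932,-1.569) -> (87.967,-7.041) [heading=340, move]
RT 90: heading 340 -> 250
LT 12: heading 250 -> 262
RT 34: heading 262 -> 228
Final: pos=(87.967,-7.041), heading=228, 6 segment(s) drawn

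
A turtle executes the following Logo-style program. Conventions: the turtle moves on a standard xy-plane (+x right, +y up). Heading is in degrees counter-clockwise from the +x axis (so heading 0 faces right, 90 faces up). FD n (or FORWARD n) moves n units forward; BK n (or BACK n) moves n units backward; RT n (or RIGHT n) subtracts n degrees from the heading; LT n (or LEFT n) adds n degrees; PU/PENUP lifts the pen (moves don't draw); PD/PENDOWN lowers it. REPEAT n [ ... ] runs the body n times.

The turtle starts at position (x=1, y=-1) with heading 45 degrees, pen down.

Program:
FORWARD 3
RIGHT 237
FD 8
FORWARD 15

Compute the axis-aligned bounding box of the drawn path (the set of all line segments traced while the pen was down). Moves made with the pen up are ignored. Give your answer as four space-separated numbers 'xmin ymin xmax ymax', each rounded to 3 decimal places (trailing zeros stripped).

Answer: -19.376 -1 3.121 5.903

Derivation:
Executing turtle program step by step:
Start: pos=(1,-1), heading=45, pen down
FD 3: (1,-1) -> (3.121,1.121) [heading=45, draw]
RT 237: heading 45 -> 168
FD 8: (3.121,1.121) -> (-4.704,2.785) [heading=168, draw]
FD 15: (-4.704,2.785) -> (-19.376,5.903) [heading=168, draw]
Final: pos=(-19.376,5.903), heading=168, 3 segment(s) drawn

Segment endpoints: x in {-19.376, -4.704, 1, 3.121}, y in {-1, 1.121, 2.785, 5.903}
xmin=-19.376, ymin=-1, xmax=3.121, ymax=5.903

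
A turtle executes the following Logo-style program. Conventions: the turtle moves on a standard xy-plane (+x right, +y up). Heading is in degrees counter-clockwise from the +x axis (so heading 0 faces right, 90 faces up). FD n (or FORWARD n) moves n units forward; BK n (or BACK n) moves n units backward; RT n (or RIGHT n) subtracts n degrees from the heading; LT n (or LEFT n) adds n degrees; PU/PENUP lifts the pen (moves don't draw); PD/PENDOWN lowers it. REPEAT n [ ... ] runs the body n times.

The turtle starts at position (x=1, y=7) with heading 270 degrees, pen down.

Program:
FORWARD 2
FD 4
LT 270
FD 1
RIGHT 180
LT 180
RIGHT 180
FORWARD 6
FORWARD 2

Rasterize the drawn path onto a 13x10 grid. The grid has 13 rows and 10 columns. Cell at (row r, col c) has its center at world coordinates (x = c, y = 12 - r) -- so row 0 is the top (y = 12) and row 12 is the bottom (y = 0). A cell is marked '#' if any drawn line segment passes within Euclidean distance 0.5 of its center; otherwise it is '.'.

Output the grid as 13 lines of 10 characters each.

Segment 0: (1,7) -> (1,5)
Segment 1: (1,5) -> (1,1)
Segment 2: (1,1) -> (-0,1)
Segment 3: (-0,1) -> (6,1)
Segment 4: (6,1) -> (8,1)

Answer: ..........
..........
..........
..........
..........
.#........
.#........
.#........
.#........
.#........
.#........
#########.
..........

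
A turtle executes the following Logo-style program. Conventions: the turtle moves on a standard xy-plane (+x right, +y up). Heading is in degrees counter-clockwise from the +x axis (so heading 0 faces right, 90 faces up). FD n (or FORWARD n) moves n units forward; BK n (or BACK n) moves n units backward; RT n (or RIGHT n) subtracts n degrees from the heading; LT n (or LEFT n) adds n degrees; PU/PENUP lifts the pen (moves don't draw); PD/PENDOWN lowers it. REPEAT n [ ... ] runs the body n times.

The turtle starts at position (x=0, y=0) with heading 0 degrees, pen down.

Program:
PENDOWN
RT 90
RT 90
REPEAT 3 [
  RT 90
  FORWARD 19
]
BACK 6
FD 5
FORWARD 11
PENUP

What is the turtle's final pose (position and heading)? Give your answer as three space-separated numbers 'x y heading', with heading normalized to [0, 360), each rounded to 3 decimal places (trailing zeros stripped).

Executing turtle program step by step:
Start: pos=(0,0), heading=0, pen down
PD: pen down
RT 90: heading 0 -> 270
RT 90: heading 270 -> 180
REPEAT 3 [
  -- iteration 1/3 --
  RT 90: heading 180 -> 90
  FD 19: (0,0) -> (0,19) [heading=90, draw]
  -- iteration 2/3 --
  RT 90: heading 90 -> 0
  FD 19: (0,19) -> (19,19) [heading=0, draw]
  -- iteration 3/3 --
  RT 90: heading 0 -> 270
  FD 19: (19,19) -> (19,0) [heading=270, draw]
]
BK 6: (19,0) -> (19,6) [heading=270, draw]
FD 5: (19,6) -> (19,1) [heading=270, draw]
FD 11: (19,1) -> (19,-10) [heading=270, draw]
PU: pen up
Final: pos=(19,-10), heading=270, 6 segment(s) drawn

Answer: 19 -10 270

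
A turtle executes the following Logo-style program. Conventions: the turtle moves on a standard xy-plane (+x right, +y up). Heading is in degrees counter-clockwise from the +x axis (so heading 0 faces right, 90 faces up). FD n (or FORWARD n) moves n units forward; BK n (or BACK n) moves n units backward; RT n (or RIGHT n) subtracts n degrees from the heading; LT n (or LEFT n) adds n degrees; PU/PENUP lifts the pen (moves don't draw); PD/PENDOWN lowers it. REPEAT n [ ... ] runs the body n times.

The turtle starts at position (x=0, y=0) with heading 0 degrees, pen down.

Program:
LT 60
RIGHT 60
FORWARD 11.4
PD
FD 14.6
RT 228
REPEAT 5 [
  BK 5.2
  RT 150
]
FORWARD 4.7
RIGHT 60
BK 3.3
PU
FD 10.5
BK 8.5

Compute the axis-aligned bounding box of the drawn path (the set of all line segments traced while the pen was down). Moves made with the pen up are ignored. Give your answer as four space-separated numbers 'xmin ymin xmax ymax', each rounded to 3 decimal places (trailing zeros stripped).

Answer: 0 -4.656 29.62 4.887

Derivation:
Executing turtle program step by step:
Start: pos=(0,0), heading=0, pen down
LT 60: heading 0 -> 60
RT 60: heading 60 -> 0
FD 11.4: (0,0) -> (11.4,0) [heading=0, draw]
PD: pen down
FD 14.6: (11.4,0) -> (26,0) [heading=0, draw]
RT 228: heading 0 -> 132
REPEAT 5 [
  -- iteration 1/5 --
  BK 5.2: (26,0) -> (29.479,-3.864) [heading=132, draw]
  RT 150: heading 132 -> 342
  -- iteration 2/5 --
  BK 5.2: (29.479,-3.864) -> (24.534,-2.257) [heading=342, draw]
  RT 150: heading 342 -> 192
  -- iteration 3/5 --
  BK 5.2: (24.534,-2.257) -> (29.62,-1.176) [heading=192, draw]
  RT 150: heading 192 -> 42
  -- iteration 4/5 --
  BK 5.2: (29.62,-1.176) -> (25.756,-4.656) [heading=42, draw]
  RT 150: heading 42 -> 252
  -- iteration 5/5 --
  BK 5.2: (25.756,-4.656) -> (27.363,0.29) [heading=252, draw]
  RT 150: heading 252 -> 102
]
FD 4.7: (27.363,0.29) -> (26.386,4.887) [heading=102, draw]
RT 60: heading 102 -> 42
BK 3.3: (26.386,4.887) -> (23.933,2.679) [heading=42, draw]
PU: pen up
FD 10.5: (23.933,2.679) -> (31.736,9.705) [heading=42, move]
BK 8.5: (31.736,9.705) -> (25.42,4.017) [heading=42, move]
Final: pos=(25.42,4.017), heading=42, 9 segment(s) drawn

Segment endpoints: x in {0, 11.4, 23.933, 24.534, 25.756, 26, 26.386, 27.363, 29.479, 29.62}, y in {-4.656, -3.864, -2.257, -1.176, 0, 0.29, 2.679, 4.887}
xmin=0, ymin=-4.656, xmax=29.62, ymax=4.887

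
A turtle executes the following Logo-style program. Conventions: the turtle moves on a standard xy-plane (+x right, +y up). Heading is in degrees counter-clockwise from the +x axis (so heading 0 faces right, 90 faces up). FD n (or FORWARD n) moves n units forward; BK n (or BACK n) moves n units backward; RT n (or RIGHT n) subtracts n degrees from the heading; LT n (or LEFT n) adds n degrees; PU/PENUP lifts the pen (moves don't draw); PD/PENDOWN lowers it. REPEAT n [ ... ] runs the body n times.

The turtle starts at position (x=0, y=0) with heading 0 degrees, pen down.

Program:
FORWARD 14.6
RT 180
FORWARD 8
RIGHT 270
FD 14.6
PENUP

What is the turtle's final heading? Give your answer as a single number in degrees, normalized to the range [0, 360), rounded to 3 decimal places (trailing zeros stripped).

Answer: 270

Derivation:
Executing turtle program step by step:
Start: pos=(0,0), heading=0, pen down
FD 14.6: (0,0) -> (14.6,0) [heading=0, draw]
RT 180: heading 0 -> 180
FD 8: (14.6,0) -> (6.6,0) [heading=180, draw]
RT 270: heading 180 -> 270
FD 14.6: (6.6,0) -> (6.6,-14.6) [heading=270, draw]
PU: pen up
Final: pos=(6.6,-14.6), heading=270, 3 segment(s) drawn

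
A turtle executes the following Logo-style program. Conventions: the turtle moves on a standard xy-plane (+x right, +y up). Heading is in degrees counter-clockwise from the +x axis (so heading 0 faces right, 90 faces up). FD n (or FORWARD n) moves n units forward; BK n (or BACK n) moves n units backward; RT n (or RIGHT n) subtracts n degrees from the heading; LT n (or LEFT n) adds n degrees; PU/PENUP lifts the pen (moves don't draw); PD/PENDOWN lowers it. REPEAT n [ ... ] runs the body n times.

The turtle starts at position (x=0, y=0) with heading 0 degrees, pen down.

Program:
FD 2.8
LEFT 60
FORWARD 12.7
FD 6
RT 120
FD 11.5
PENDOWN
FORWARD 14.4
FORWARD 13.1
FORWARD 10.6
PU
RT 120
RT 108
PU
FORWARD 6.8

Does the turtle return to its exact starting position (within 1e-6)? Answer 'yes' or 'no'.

Answer: no

Derivation:
Executing turtle program step by step:
Start: pos=(0,0), heading=0, pen down
FD 2.8: (0,0) -> (2.8,0) [heading=0, draw]
LT 60: heading 0 -> 60
FD 12.7: (2.8,0) -> (9.15,10.999) [heading=60, draw]
FD 6: (9.15,10.999) -> (12.15,16.195) [heading=60, draw]
RT 120: heading 60 -> 300
FD 11.5: (12.15,16.195) -> (17.9,6.235) [heading=300, draw]
PD: pen down
FD 14.4: (17.9,6.235) -> (25.1,-6.235) [heading=300, draw]
FD 13.1: (25.1,-6.235) -> (31.65,-17.58) [heading=300, draw]
FD 10.6: (31.65,-17.58) -> (36.95,-26.76) [heading=300, draw]
PU: pen up
RT 120: heading 300 -> 180
RT 108: heading 180 -> 72
PU: pen up
FD 6.8: (36.95,-26.76) -> (39.051,-20.293) [heading=72, move]
Final: pos=(39.051,-20.293), heading=72, 7 segment(s) drawn

Start position: (0, 0)
Final position: (39.051, -20.293)
Distance = 44.009; >= 1e-6 -> NOT closed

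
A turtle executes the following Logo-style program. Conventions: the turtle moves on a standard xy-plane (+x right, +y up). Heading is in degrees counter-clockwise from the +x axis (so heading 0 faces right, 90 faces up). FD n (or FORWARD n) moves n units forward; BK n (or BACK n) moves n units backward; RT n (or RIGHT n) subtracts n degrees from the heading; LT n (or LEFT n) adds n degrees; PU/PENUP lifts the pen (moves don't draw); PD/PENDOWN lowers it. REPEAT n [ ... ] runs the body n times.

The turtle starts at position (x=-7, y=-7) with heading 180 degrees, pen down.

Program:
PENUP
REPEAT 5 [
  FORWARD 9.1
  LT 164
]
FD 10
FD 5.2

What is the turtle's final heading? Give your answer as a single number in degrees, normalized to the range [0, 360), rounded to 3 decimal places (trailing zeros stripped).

Answer: 280

Derivation:
Executing turtle program step by step:
Start: pos=(-7,-7), heading=180, pen down
PU: pen up
REPEAT 5 [
  -- iteration 1/5 --
  FD 9.1: (-7,-7) -> (-16.1,-7) [heading=180, move]
  LT 164: heading 180 -> 344
  -- iteration 2/5 --
  FD 9.1: (-16.1,-7) -> (-7.353,-9.508) [heading=344, move]
  LT 164: heading 344 -> 148
  -- iteration 3/5 --
  FD 9.1: (-7.353,-9.508) -> (-15.07,-4.686) [heading=148, move]
  LT 164: heading 148 -> 312
  -- iteration 4/5 --
  FD 9.1: (-15.07,-4.686) -> (-8.981,-11.449) [heading=312, move]
  LT 164: heading 312 -> 116
  -- iteration 5/5 --
  FD 9.1: (-8.981,-11.449) -> (-12.97,-3.27) [heading=116, move]
  LT 164: heading 116 -> 280
]
FD 10: (-12.97,-3.27) -> (-11.233,-13.118) [heading=280, move]
FD 5.2: (-11.233,-13.118) -> (-10.33,-18.239) [heading=280, move]
Final: pos=(-10.33,-18.239), heading=280, 0 segment(s) drawn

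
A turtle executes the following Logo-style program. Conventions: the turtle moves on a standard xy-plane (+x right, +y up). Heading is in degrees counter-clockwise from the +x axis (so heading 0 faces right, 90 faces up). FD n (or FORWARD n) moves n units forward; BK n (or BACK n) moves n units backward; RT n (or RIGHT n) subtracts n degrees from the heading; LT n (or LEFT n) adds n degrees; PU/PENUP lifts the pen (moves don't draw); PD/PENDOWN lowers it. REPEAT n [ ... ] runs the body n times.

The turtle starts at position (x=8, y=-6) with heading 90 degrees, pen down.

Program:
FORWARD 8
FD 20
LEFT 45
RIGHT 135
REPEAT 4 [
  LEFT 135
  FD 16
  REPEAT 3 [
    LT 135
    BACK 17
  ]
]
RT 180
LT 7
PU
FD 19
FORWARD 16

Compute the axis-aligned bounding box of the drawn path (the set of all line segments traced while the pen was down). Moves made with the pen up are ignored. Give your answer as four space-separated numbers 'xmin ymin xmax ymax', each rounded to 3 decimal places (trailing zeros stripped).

Answer: -15.335 -6 25 50.314

Derivation:
Executing turtle program step by step:
Start: pos=(8,-6), heading=90, pen down
FD 8: (8,-6) -> (8,2) [heading=90, draw]
FD 20: (8,2) -> (8,22) [heading=90, draw]
LT 45: heading 90 -> 135
RT 135: heading 135 -> 0
REPEAT 4 [
  -- iteration 1/4 --
  LT 135: heading 0 -> 135
  FD 16: (8,22) -> (-3.314,33.314) [heading=135, draw]
  REPEAT 3 [
    -- iteration 1/3 --
    LT 135: heading 135 -> 270
    BK 17: (-3.314,33.314) -> (-3.314,50.314) [heading=270, draw]
    -- iteration 2/3 --
    LT 135: heading 270 -> 45
    BK 17: (-3.314,50.314) -> (-15.335,38.293) [heading=45, draw]
    -- iteration 3/3 --
    LT 135: heading 45 -> 180
    BK 17: (-15.335,38.293) -> (1.665,38.293) [heading=180, draw]
  ]
  -- iteration 2/4 --
  LT 135: heading 180 -> 315
  FD 16: (1.665,38.293) -> (12.979,26.979) [heading=315, draw]
  REPEAT 3 [
    -- iteration 1/3 --
    LT 135: heading 315 -> 90
    BK 17: (12.979,26.979) -> (12.979,9.979) [heading=90, draw]
    -- iteration 2/3 --
    LT 135: heading 90 -> 225
    BK 17: (12.979,9.979) -> (25,22) [heading=225, draw]
    -- iteration 3/3 --
    LT 135: heading 225 -> 0
    BK 17: (25,22) -> (8,22) [heading=0, draw]
  ]
  -- iteration 3/4 --
  LT 135: heading 0 -> 135
  FD 16: (8,22) -> (-3.314,33.314) [heading=135, draw]
  REPEAT 3 [
    -- iteration 1/3 --
    LT 135: heading 135 -> 270
    BK 17: (-3.314,33.314) -> (-3.314,50.314) [heading=270, draw]
    -- iteration 2/3 --
    LT 135: heading 270 -> 45
    BK 17: (-3.314,50.314) -> (-15.335,38.293) [heading=45, draw]
    -- iteration 3/3 --
    LT 135: heading 45 -> 180
    BK 17: (-15.335,38.293) -> (1.665,38.293) [heading=180, draw]
  ]
  -- iteration 4/4 --
  LT 135: heading 180 -> 315
  FD 16: (1.665,38.293) -> (12.979,26.979) [heading=315, draw]
  REPEAT 3 [
    -- iteration 1/3 --
    LT 135: heading 315 -> 90
    BK 17: (12.979,26.979) -> (12.979,9.979) [heading=90, draw]
    -- iteration 2/3 --
    LT 135: heading 90 -> 225
    BK 17: (12.979,9.979) -> (25,22) [heading=225, draw]
    -- iteration 3/3 --
    LT 135: heading 225 -> 0
    BK 17: (25,22) -> (8,22) [heading=0, draw]
  ]
]
RT 180: heading 0 -> 180
LT 7: heading 180 -> 187
PU: pen up
FD 19: (8,22) -> (-10.858,19.684) [heading=187, move]
FD 16: (-10.858,19.684) -> (-26.739,17.735) [heading=187, move]
Final: pos=(-26.739,17.735), heading=187, 18 segment(s) drawn

Segment endpoints: x in {-15.335, -15.335, -3.314, -3.314, -3.314, -3.314, 1.665, 1.665, 8, 8, 8, 8, 12.979, 12.979, 12.979, 12.979, 25, 25}, y in {-6, 2, 9.979, 9.979, 22, 22, 22, 22, 26.979, 26.979, 33.314, 33.314, 38.293, 38.293, 38.293, 38.293, 50.314, 50.314}
xmin=-15.335, ymin=-6, xmax=25, ymax=50.314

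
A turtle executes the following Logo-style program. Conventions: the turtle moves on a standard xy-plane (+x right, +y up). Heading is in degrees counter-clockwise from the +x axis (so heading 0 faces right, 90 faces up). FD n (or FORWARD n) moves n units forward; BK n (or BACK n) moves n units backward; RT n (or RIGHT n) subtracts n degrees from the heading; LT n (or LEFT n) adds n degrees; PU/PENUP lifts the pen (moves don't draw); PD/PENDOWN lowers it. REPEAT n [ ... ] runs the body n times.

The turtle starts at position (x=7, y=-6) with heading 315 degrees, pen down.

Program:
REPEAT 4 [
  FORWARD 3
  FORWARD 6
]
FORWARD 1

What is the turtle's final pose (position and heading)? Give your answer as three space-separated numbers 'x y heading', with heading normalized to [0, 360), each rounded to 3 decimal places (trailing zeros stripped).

Answer: 33.163 -32.163 315

Derivation:
Executing turtle program step by step:
Start: pos=(7,-6), heading=315, pen down
REPEAT 4 [
  -- iteration 1/4 --
  FD 3: (7,-6) -> (9.121,-8.121) [heading=315, draw]
  FD 6: (9.121,-8.121) -> (13.364,-12.364) [heading=315, draw]
  -- iteration 2/4 --
  FD 3: (13.364,-12.364) -> (15.485,-14.485) [heading=315, draw]
  FD 6: (15.485,-14.485) -> (19.728,-18.728) [heading=315, draw]
  -- iteration 3/4 --
  FD 3: (19.728,-18.728) -> (21.849,-20.849) [heading=315, draw]
  FD 6: (21.849,-20.849) -> (26.092,-25.092) [heading=315, draw]
  -- iteration 4/4 --
  FD 3: (26.092,-25.092) -> (28.213,-27.213) [heading=315, draw]
  FD 6: (28.213,-27.213) -> (32.456,-31.456) [heading=315, draw]
]
FD 1: (32.456,-31.456) -> (33.163,-32.163) [heading=315, draw]
Final: pos=(33.163,-32.163), heading=315, 9 segment(s) drawn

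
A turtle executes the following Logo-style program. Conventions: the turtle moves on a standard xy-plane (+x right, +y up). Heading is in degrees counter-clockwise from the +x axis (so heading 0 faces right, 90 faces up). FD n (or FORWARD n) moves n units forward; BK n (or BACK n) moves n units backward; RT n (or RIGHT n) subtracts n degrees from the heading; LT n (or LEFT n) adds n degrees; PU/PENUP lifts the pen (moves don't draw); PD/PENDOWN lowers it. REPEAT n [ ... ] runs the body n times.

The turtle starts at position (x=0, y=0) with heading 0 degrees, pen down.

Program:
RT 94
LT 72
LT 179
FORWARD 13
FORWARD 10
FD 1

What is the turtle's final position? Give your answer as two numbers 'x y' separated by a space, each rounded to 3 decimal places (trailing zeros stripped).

Executing turtle program step by step:
Start: pos=(0,0), heading=0, pen down
RT 94: heading 0 -> 266
LT 72: heading 266 -> 338
LT 179: heading 338 -> 157
FD 13: (0,0) -> (-11.967,5.08) [heading=157, draw]
FD 10: (-11.967,5.08) -> (-21.172,8.987) [heading=157, draw]
FD 1: (-21.172,8.987) -> (-22.092,9.378) [heading=157, draw]
Final: pos=(-22.092,9.378), heading=157, 3 segment(s) drawn

Answer: -22.092 9.378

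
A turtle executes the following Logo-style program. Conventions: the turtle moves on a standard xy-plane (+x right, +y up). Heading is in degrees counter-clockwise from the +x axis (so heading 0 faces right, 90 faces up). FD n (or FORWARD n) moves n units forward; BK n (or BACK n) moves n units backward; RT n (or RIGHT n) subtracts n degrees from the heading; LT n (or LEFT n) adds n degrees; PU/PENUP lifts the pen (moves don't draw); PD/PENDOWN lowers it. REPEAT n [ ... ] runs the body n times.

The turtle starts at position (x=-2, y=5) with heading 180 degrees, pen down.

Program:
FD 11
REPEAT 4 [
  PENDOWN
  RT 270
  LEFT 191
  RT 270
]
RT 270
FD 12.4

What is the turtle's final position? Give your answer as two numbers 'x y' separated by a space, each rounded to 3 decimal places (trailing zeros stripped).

Executing turtle program step by step:
Start: pos=(-2,5), heading=180, pen down
FD 11: (-2,5) -> (-13,5) [heading=180, draw]
REPEAT 4 [
  -- iteration 1/4 --
  PD: pen down
  RT 270: heading 180 -> 270
  LT 191: heading 270 -> 101
  RT 270: heading 101 -> 191
  -- iteration 2/4 --
  PD: pen down
  RT 270: heading 191 -> 281
  LT 191: heading 281 -> 112
  RT 270: heading 112 -> 202
  -- iteration 3/4 --
  PD: pen down
  RT 270: heading 202 -> 292
  LT 191: heading 292 -> 123
  RT 270: heading 123 -> 213
  -- iteration 4/4 --
  PD: pen down
  RT 270: heading 213 -> 303
  LT 191: heading 303 -> 134
  RT 270: heading 134 -> 224
]
RT 270: heading 224 -> 314
FD 12.4: (-13,5) -> (-4.386,-3.92) [heading=314, draw]
Final: pos=(-4.386,-3.92), heading=314, 2 segment(s) drawn

Answer: -4.386 -3.92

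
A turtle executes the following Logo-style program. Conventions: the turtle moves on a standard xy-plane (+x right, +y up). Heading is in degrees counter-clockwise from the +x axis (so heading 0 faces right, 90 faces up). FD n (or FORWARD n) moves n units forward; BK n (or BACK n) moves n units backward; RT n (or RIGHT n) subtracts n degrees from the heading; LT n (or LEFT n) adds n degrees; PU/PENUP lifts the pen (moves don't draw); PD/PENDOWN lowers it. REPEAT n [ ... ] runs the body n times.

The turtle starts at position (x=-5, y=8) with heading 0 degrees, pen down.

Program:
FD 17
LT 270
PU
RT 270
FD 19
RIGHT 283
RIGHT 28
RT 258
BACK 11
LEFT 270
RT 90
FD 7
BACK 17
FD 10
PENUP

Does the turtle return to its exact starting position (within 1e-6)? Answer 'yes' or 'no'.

Answer: no

Derivation:
Executing turtle program step by step:
Start: pos=(-5,8), heading=0, pen down
FD 17: (-5,8) -> (12,8) [heading=0, draw]
LT 270: heading 0 -> 270
PU: pen up
RT 270: heading 270 -> 0
FD 19: (12,8) -> (31,8) [heading=0, move]
RT 283: heading 0 -> 77
RT 28: heading 77 -> 49
RT 258: heading 49 -> 151
BK 11: (31,8) -> (40.621,2.667) [heading=151, move]
LT 270: heading 151 -> 61
RT 90: heading 61 -> 331
FD 7: (40.621,2.667) -> (46.743,-0.727) [heading=331, move]
BK 17: (46.743,-0.727) -> (31.875,7.515) [heading=331, move]
FD 10: (31.875,7.515) -> (40.621,2.667) [heading=331, move]
PU: pen up
Final: pos=(40.621,2.667), heading=331, 1 segment(s) drawn

Start position: (-5, 8)
Final position: (40.621, 2.667)
Distance = 45.931; >= 1e-6 -> NOT closed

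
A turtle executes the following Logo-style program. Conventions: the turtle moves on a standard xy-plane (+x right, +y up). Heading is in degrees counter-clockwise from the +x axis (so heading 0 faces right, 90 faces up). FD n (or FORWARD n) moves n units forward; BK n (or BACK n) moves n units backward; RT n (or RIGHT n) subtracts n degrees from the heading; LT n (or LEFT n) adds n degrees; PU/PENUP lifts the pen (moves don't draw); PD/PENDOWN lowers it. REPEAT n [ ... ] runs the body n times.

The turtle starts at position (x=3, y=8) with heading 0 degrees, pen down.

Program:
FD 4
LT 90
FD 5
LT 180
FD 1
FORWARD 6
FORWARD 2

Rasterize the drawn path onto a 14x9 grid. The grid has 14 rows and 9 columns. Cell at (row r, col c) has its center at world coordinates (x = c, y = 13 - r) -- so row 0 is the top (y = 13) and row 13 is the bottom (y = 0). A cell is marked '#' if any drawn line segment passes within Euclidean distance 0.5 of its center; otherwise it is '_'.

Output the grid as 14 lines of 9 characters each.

Answer: _______#_
_______#_
_______#_
_______#_
_______#_
___#####_
_______#_
_______#_
_______#_
_______#_
_________
_________
_________
_________

Derivation:
Segment 0: (3,8) -> (7,8)
Segment 1: (7,8) -> (7,13)
Segment 2: (7,13) -> (7,12)
Segment 3: (7,12) -> (7,6)
Segment 4: (7,6) -> (7,4)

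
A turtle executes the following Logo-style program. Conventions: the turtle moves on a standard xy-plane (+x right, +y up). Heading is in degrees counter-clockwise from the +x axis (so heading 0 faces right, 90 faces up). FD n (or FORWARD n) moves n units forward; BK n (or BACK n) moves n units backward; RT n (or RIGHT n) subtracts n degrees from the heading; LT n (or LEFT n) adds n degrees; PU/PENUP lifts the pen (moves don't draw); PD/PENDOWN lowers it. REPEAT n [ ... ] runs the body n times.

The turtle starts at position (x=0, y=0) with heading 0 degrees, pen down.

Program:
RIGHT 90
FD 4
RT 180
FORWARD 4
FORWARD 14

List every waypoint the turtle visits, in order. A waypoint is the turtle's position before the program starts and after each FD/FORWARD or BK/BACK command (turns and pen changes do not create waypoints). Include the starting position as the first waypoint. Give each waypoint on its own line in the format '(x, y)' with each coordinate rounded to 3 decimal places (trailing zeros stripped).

Executing turtle program step by step:
Start: pos=(0,0), heading=0, pen down
RT 90: heading 0 -> 270
FD 4: (0,0) -> (0,-4) [heading=270, draw]
RT 180: heading 270 -> 90
FD 4: (0,-4) -> (0,0) [heading=90, draw]
FD 14: (0,0) -> (0,14) [heading=90, draw]
Final: pos=(0,14), heading=90, 3 segment(s) drawn
Waypoints (4 total):
(0, 0)
(0, -4)
(0, 0)
(0, 14)

Answer: (0, 0)
(0, -4)
(0, 0)
(0, 14)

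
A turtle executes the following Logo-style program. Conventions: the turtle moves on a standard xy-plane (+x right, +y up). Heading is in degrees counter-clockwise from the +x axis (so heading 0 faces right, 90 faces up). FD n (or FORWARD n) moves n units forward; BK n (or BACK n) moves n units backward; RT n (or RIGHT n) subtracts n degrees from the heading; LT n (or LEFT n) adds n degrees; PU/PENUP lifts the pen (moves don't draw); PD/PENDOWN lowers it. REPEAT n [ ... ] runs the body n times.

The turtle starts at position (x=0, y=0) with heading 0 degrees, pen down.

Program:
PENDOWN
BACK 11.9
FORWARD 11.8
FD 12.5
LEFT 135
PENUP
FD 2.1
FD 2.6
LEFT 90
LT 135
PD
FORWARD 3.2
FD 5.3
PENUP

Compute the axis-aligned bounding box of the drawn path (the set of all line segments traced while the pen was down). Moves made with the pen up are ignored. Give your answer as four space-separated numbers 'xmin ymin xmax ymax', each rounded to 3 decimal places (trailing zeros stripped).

Executing turtle program step by step:
Start: pos=(0,0), heading=0, pen down
PD: pen down
BK 11.9: (0,0) -> (-11.9,0) [heading=0, draw]
FD 11.8: (-11.9,0) -> (-0.1,0) [heading=0, draw]
FD 12.5: (-0.1,0) -> (12.4,0) [heading=0, draw]
LT 135: heading 0 -> 135
PU: pen up
FD 2.1: (12.4,0) -> (10.915,1.485) [heading=135, move]
FD 2.6: (10.915,1.485) -> (9.077,3.323) [heading=135, move]
LT 90: heading 135 -> 225
LT 135: heading 225 -> 0
PD: pen down
FD 3.2: (9.077,3.323) -> (12.277,3.323) [heading=0, draw]
FD 5.3: (12.277,3.323) -> (17.577,3.323) [heading=0, draw]
PU: pen up
Final: pos=(17.577,3.323), heading=0, 5 segment(s) drawn

Segment endpoints: x in {-11.9, -0.1, 0, 9.077, 12.277, 12.4, 17.577}, y in {0, 3.323, 3.323, 3.323}
xmin=-11.9, ymin=0, xmax=17.577, ymax=3.323

Answer: -11.9 0 17.577 3.323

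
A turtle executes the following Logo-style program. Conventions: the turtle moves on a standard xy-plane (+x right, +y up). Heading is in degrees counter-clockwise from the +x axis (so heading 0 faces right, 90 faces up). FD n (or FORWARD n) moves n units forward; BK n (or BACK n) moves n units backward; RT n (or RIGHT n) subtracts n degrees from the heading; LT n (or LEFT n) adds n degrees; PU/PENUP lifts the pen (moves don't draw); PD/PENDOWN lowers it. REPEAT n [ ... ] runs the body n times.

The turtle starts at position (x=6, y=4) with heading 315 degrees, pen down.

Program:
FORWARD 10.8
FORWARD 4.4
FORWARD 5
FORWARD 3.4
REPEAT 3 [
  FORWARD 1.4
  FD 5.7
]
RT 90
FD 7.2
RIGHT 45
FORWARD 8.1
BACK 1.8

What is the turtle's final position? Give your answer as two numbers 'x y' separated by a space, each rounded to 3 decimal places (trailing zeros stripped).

Executing turtle program step by step:
Start: pos=(6,4), heading=315, pen down
FD 10.8: (6,4) -> (13.637,-3.637) [heading=315, draw]
FD 4.4: (13.637,-3.637) -> (16.748,-6.748) [heading=315, draw]
FD 5: (16.748,-6.748) -> (20.284,-10.284) [heading=315, draw]
FD 3.4: (20.284,-10.284) -> (22.688,-12.688) [heading=315, draw]
REPEAT 3 [
  -- iteration 1/3 --
  FD 1.4: (22.688,-12.688) -> (23.678,-13.678) [heading=315, draw]
  FD 5.7: (23.678,-13.678) -> (27.708,-17.708) [heading=315, draw]
  -- iteration 2/3 --
  FD 1.4: (27.708,-17.708) -> (28.698,-18.698) [heading=315, draw]
  FD 5.7: (28.698,-18.698) -> (32.729,-22.729) [heading=315, draw]
  -- iteration 3/3 --
  FD 1.4: (32.729,-22.729) -> (33.719,-23.719) [heading=315, draw]
  FD 5.7: (33.719,-23.719) -> (37.749,-27.749) [heading=315, draw]
]
RT 90: heading 315 -> 225
FD 7.2: (37.749,-27.749) -> (32.658,-32.84) [heading=225, draw]
RT 45: heading 225 -> 180
FD 8.1: (32.658,-32.84) -> (24.558,-32.84) [heading=180, draw]
BK 1.8: (24.558,-32.84) -> (26.358,-32.84) [heading=180, draw]
Final: pos=(26.358,-32.84), heading=180, 13 segment(s) drawn

Answer: 26.358 -32.84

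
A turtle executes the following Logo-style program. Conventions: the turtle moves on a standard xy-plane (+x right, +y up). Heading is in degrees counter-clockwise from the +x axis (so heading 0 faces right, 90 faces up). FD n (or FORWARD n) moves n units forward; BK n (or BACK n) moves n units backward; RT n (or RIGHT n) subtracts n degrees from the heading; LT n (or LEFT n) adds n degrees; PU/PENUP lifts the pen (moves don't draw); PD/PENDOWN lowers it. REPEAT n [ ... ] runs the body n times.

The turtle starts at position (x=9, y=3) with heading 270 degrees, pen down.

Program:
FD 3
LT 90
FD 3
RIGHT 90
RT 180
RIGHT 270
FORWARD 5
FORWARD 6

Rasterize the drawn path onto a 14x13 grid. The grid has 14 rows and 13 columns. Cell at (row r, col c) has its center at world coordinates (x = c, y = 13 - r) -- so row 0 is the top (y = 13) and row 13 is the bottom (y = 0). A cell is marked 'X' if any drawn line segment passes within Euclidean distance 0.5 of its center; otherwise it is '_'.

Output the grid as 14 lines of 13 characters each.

Answer: _____________
_____________
_____________
_____________
_____________
_____________
_____________
_____________
_____________
_____________
_________X___
_________X___
_________X___
_XXXXXXXXXXXX

Derivation:
Segment 0: (9,3) -> (9,0)
Segment 1: (9,0) -> (12,-0)
Segment 2: (12,-0) -> (7,-0)
Segment 3: (7,-0) -> (1,-0)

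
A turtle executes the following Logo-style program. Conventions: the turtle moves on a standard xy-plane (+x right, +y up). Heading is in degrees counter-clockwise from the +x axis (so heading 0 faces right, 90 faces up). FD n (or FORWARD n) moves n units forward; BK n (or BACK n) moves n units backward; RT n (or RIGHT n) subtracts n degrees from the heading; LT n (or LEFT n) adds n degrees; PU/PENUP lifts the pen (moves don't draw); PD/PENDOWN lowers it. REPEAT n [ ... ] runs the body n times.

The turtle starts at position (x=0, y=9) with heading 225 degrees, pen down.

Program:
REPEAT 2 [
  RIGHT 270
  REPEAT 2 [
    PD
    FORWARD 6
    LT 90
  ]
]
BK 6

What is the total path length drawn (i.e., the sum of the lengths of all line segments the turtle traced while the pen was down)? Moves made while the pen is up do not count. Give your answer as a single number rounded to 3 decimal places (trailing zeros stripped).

Executing turtle program step by step:
Start: pos=(0,9), heading=225, pen down
REPEAT 2 [
  -- iteration 1/2 --
  RT 270: heading 225 -> 315
  REPEAT 2 [
    -- iteration 1/2 --
    PD: pen down
    FD 6: (0,9) -> (4.243,4.757) [heading=315, draw]
    LT 90: heading 315 -> 45
    -- iteration 2/2 --
    PD: pen down
    FD 6: (4.243,4.757) -> (8.485,9) [heading=45, draw]
    LT 90: heading 45 -> 135
  ]
  -- iteration 2/2 --
  RT 270: heading 135 -> 225
  REPEAT 2 [
    -- iteration 1/2 --
    PD: pen down
    FD 6: (8.485,9) -> (4.243,4.757) [heading=225, draw]
    LT 90: heading 225 -> 315
    -- iteration 2/2 --
    PD: pen down
    FD 6: (4.243,4.757) -> (8.485,0.515) [heading=315, draw]
    LT 90: heading 315 -> 45
  ]
]
BK 6: (8.485,0.515) -> (4.243,-3.728) [heading=45, draw]
Final: pos=(4.243,-3.728), heading=45, 5 segment(s) drawn

Segment lengths:
  seg 1: (0,9) -> (4.243,4.757), length = 6
  seg 2: (4.243,4.757) -> (8.485,9), length = 6
  seg 3: (8.485,9) -> (4.243,4.757), length = 6
  seg 4: (4.243,4.757) -> (8.485,0.515), length = 6
  seg 5: (8.485,0.515) -> (4.243,-3.728), length = 6
Total = 30

Answer: 30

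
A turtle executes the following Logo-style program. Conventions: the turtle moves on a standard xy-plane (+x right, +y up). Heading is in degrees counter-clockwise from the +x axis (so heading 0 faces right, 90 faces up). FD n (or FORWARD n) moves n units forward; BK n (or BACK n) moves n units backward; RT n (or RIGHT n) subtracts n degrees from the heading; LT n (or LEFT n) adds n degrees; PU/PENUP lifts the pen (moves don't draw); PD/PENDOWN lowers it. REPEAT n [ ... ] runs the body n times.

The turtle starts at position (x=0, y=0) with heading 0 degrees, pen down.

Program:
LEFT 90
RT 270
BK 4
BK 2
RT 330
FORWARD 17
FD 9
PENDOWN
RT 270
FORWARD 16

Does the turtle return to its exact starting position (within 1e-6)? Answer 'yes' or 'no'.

Executing turtle program step by step:
Start: pos=(0,0), heading=0, pen down
LT 90: heading 0 -> 90
RT 270: heading 90 -> 180
BK 4: (0,0) -> (4,0) [heading=180, draw]
BK 2: (4,0) -> (6,0) [heading=180, draw]
RT 330: heading 180 -> 210
FD 17: (6,0) -> (-8.722,-8.5) [heading=210, draw]
FD 9: (-8.722,-8.5) -> (-16.517,-13) [heading=210, draw]
PD: pen down
RT 270: heading 210 -> 300
FD 16: (-16.517,-13) -> (-8.517,-26.856) [heading=300, draw]
Final: pos=(-8.517,-26.856), heading=300, 5 segment(s) drawn

Start position: (0, 0)
Final position: (-8.517, -26.856)
Distance = 28.174; >= 1e-6 -> NOT closed

Answer: no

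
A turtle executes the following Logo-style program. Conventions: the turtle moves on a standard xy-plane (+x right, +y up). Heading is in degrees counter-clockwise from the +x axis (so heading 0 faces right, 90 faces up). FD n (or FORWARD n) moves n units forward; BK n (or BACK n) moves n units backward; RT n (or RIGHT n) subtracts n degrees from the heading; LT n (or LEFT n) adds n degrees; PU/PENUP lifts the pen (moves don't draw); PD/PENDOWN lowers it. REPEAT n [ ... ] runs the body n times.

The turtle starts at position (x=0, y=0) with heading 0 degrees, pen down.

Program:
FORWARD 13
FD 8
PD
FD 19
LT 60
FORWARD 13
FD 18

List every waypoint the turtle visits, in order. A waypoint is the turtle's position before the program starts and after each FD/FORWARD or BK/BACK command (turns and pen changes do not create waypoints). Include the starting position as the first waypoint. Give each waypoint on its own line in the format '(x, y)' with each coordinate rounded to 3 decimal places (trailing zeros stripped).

Executing turtle program step by step:
Start: pos=(0,0), heading=0, pen down
FD 13: (0,0) -> (13,0) [heading=0, draw]
FD 8: (13,0) -> (21,0) [heading=0, draw]
PD: pen down
FD 19: (21,0) -> (40,0) [heading=0, draw]
LT 60: heading 0 -> 60
FD 13: (40,0) -> (46.5,11.258) [heading=60, draw]
FD 18: (46.5,11.258) -> (55.5,26.847) [heading=60, draw]
Final: pos=(55.5,26.847), heading=60, 5 segment(s) drawn
Waypoints (6 total):
(0, 0)
(13, 0)
(21, 0)
(40, 0)
(46.5, 11.258)
(55.5, 26.847)

Answer: (0, 0)
(13, 0)
(21, 0)
(40, 0)
(46.5, 11.258)
(55.5, 26.847)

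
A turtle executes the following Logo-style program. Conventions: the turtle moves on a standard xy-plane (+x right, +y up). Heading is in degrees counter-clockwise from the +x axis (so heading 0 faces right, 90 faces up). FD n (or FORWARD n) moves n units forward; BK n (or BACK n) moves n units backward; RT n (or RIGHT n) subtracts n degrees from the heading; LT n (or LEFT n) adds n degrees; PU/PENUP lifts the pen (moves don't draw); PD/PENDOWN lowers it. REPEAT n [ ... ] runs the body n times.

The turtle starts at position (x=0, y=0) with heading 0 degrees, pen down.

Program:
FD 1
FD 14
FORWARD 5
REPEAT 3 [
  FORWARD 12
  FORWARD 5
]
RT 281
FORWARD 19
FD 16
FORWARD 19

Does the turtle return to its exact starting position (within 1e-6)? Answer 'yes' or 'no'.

Executing turtle program step by step:
Start: pos=(0,0), heading=0, pen down
FD 1: (0,0) -> (1,0) [heading=0, draw]
FD 14: (1,0) -> (15,0) [heading=0, draw]
FD 5: (15,0) -> (20,0) [heading=0, draw]
REPEAT 3 [
  -- iteration 1/3 --
  FD 12: (20,0) -> (32,0) [heading=0, draw]
  FD 5: (32,0) -> (37,0) [heading=0, draw]
  -- iteration 2/3 --
  FD 12: (37,0) -> (49,0) [heading=0, draw]
  FD 5: (49,0) -> (54,0) [heading=0, draw]
  -- iteration 3/3 --
  FD 12: (54,0) -> (66,0) [heading=0, draw]
  FD 5: (66,0) -> (71,0) [heading=0, draw]
]
RT 281: heading 0 -> 79
FD 19: (71,0) -> (74.625,18.651) [heading=79, draw]
FD 16: (74.625,18.651) -> (77.678,34.357) [heading=79, draw]
FD 19: (77.678,34.357) -> (81.304,53.008) [heading=79, draw]
Final: pos=(81.304,53.008), heading=79, 12 segment(s) drawn

Start position: (0, 0)
Final position: (81.304, 53.008)
Distance = 97.057; >= 1e-6 -> NOT closed

Answer: no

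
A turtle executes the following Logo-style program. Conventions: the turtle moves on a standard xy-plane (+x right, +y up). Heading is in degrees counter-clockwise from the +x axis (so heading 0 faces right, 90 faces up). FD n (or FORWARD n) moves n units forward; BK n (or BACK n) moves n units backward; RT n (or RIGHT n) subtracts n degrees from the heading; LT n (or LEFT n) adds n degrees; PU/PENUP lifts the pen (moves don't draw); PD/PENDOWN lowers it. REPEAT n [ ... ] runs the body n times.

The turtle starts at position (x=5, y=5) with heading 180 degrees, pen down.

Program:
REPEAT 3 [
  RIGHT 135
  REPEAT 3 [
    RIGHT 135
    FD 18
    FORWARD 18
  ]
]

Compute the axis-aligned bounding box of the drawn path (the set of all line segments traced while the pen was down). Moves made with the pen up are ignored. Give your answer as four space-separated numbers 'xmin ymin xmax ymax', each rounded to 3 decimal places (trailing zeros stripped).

Executing turtle program step by step:
Start: pos=(5,5), heading=180, pen down
REPEAT 3 [
  -- iteration 1/3 --
  RT 135: heading 180 -> 45
  REPEAT 3 [
    -- iteration 1/3 --
    RT 135: heading 45 -> 270
    FD 18: (5,5) -> (5,-13) [heading=270, draw]
    FD 18: (5,-13) -> (5,-31) [heading=270, draw]
    -- iteration 2/3 --
    RT 135: heading 270 -> 135
    FD 18: (5,-31) -> (-7.728,-18.272) [heading=135, draw]
    FD 18: (-7.728,-18.272) -> (-20.456,-5.544) [heading=135, draw]
    -- iteration 3/3 --
    RT 135: heading 135 -> 0
    FD 18: (-20.456,-5.544) -> (-2.456,-5.544) [heading=0, draw]
    FD 18: (-2.456,-5.544) -> (15.544,-5.544) [heading=0, draw]
  ]
  -- iteration 2/3 --
  RT 135: heading 0 -> 225
  REPEAT 3 [
    -- iteration 1/3 --
    RT 135: heading 225 -> 90
    FD 18: (15.544,-5.544) -> (15.544,12.456) [heading=90, draw]
    FD 18: (15.544,12.456) -> (15.544,30.456) [heading=90, draw]
    -- iteration 2/3 --
    RT 135: heading 90 -> 315
    FD 18: (15.544,30.456) -> (28.272,17.728) [heading=315, draw]
    FD 18: (28.272,17.728) -> (41,5) [heading=315, draw]
    -- iteration 3/3 --
    RT 135: heading 315 -> 180
    FD 18: (41,5) -> (23,5) [heading=180, draw]
    FD 18: (23,5) -> (5,5) [heading=180, draw]
  ]
  -- iteration 3/3 --
  RT 135: heading 180 -> 45
  REPEAT 3 [
    -- iteration 1/3 --
    RT 135: heading 45 -> 270
    FD 18: (5,5) -> (5,-13) [heading=270, draw]
    FD 18: (5,-13) -> (5,-31) [heading=270, draw]
    -- iteration 2/3 --
    RT 135: heading 270 -> 135
    FD 18: (5,-31) -> (-7.728,-18.272) [heading=135, draw]
    FD 18: (-7.728,-18.272) -> (-20.456,-5.544) [heading=135, draw]
    -- iteration 3/3 --
    RT 135: heading 135 -> 0
    FD 18: (-20.456,-5.544) -> (-2.456,-5.544) [heading=0, draw]
    FD 18: (-2.456,-5.544) -> (15.544,-5.544) [heading=0, draw]
  ]
]
Final: pos=(15.544,-5.544), heading=0, 18 segment(s) drawn

Segment endpoints: x in {-20.456, -20.456, -7.728, -7.728, -2.456, -2.456, 5, 5, 5, 5, 5, 5, 15.544, 15.544, 15.544, 15.544, 23, 28.272, 41}, y in {-31, -31, -18.272, -18.272, -13, -13, -5.544, -5.544, -5.544, -5.544, -5.544, -5.544, 5, 5, 5, 5, 12.456, 17.728, 30.456}
xmin=-20.456, ymin=-31, xmax=41, ymax=30.456

Answer: -20.456 -31 41 30.456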